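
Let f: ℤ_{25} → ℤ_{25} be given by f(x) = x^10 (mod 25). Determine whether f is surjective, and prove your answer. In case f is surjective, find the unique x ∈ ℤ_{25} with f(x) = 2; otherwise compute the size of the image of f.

f(2): Repeated squaring mod 25: 2^1 ≡ 2, 2^2 ≡ 2² = 4, 2^4 ≡ 4² = 16, 2^8 ≡ 16² = 256 ≡ 6. Since 10 = 8 + 2, 2^10 ≡ 6·4: 6·4 = 24. So 2^10 ≡ 24 (mod 25).
f(3): Repeated squaring mod 25: 3^1 ≡ 3, 3^2 ≡ 3² = 9, 3^4 ≡ 9² = 81 ≡ 6, 3^8 ≡ 6² = 36 ≡ 11. Since 10 = 8 + 2, 3^10 ≡ 11·9: 11·9 = 99 ≡ 24. So 3^10 ≡ 24 (mod 25).
So f(2) = f(3) = 24 while 2 ≠ 3, thus f is not injective.
A non-injective map from the 25-element set ℤ_{25} to itself takes at most 24 distinct values, so it cannot be surjective. Thus f is not surjective.
Since f is not surjective, we determine |image(f)|. Computing x^10 mod 25 for each x (by repeated squaring, reducing mod 25 at every step), the values f(0), f(1), …, f(24) are: 0, 1, 24, 24, 1, 0, 1, 24, 24, 1, 0, 1, 24, 24, 1, 0, 1, 24, 24, 1, 0, 1, 24, 24, 1.
The distinct values are {0, 1, 24}; there are 3 of them.

3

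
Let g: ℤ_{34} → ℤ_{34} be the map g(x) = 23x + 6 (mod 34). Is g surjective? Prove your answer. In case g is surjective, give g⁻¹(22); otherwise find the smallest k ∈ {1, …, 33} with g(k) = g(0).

14

Since gcd(23, 34) = 1, 23 is invertible modulo 34. Euclid's algorithm: 34 = 1·23 + 11, 23 = 2·11 + 1; back-substituting gives 1 = 3·23 − 2·34, so 23⁻¹ ≡ 3 (mod 34).
Then y ↦ 3(y − 6) is a two-sided inverse to g, so every y ∈ ℤ_{34} has a preimage.
Thus g is surjective.
Since g is surjective, we find g⁻¹(22): we need 23x ≡ 22 − 6 ≡ 16 (mod 34). Using 23⁻¹ = 3: x ≡ 3·16 = 48 = 1·34 + 14, so x = 14.
Check: g(14) = 23·14 + 6 = 328 = 9·34 + 22 ≡ 22 (mod 34).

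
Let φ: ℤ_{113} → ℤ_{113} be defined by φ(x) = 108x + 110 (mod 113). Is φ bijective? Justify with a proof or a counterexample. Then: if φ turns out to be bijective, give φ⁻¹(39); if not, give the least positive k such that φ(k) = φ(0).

By definition, φ is injective if φ(a) = φ(b) implies a = b.
Suppose φ(a) = φ(b) in ℤ_{113}. Then 108a + 110 ≡ 108b + 110 (mod 113), so 108(a − b) ≡ 0 (mod 113).
Since gcd(108, 113) = 1, 108 is invertible modulo 113, therefore a − b ≡ 0 (mod 113), i.e. a = b.
We now compute 108⁻¹ mod 113 explicitly. Euclid's algorithm: 113 = 1·108 + 5, 108 = 21·5 + 3, 5 = 1·3 + 2, 3 = 1·2 + 1; back-substituting gives 1 = 45·108 − 43·113, so 108⁻¹ ≡ 45 (mod 113).
Then y ↦ 45(y − 110) is a two-sided inverse to φ, so every y ∈ ℤ_{113} has a preimage.
Hence φ is bijective.
Since φ is bijective, we compute φ⁻¹(39): solve 108x + 110 ≡ 39 (mod 113), i.e. 108x ≡ 42 (mod 113).
Multiplying by 108⁻¹ = 45 gives x ≡ 45·42 = 1890 = 16·113 + 82 ≡ 82 (mod 113).
Check: φ(82) = 108·82 + 110 = 8966 = 79·113 + 39 ≡ 39 (mod 113).

82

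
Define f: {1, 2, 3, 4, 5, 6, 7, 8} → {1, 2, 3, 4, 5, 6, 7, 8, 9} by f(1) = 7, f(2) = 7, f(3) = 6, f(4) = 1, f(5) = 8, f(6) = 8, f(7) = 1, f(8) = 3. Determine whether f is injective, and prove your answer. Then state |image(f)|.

f(1) = 7 = f(2) with 1 ≠ 2, so f is not injective.
The image of f is {1, 3, 6, 7, 8}, which has 5 elements.

5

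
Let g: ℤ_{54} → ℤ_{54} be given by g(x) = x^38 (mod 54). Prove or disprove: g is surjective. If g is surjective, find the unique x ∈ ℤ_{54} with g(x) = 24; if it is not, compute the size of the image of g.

g(0) = 0^38 = 0.
g(6): Repeated squaring mod 54: 6^1 ≡ 6, 6^2 ≡ 6² = 36, 6^4 ≡ 36² = 1296 ≡ 0, 6^8 ≡ 0² = 0, 6^16 ≡ 0² = 0, 6^32 ≡ 0² = 0. Since 38 = 32 + 4 + 2, 6^38 ≡ 0·0·36: 0·0 = 0, then 0·36 = 0. So 6^38 ≡ 0 (mod 54).
So g(0) = g(6) = 0 while 0 ≠ 6, hence g is not injective.
A non-injective map from the 54-element set ℤ_{54} to itself takes at most 53 distinct values, so it cannot be surjective. Hence g is not surjective.
Since g is not surjective, we determine |image(g)|. Computing x^38 mod 54 for each x (by repeated squaring, reducing mod 54 at every step), the values g(0), g(1), …, g(53) are: 0, 1, 4, 27, 16, 25, 0, 49, 10, 27, 46, 13, 0, 7, 34, 27, 40, 19, 0, 37, 22, 27, 52, 43, 0, 31, 28, 27, 28, 31, 0, 43, 52, 27, 22, 37, 0, 19, 40, 27, 34, 7, 0, 13, 46, 27, 10, 49, 0, 25, 16, 27, 4, 1.
The distinct values are {0, 1, 4, 7, 10, 13, 16, 19, 22, 25, 27, 28, 31, 34, 37, 40, 43, 46, 49, 52}; there are 20 of them.

20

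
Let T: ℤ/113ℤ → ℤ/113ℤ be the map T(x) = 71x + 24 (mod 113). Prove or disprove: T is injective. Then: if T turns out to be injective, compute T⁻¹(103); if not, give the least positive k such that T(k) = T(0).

Recall that T is injective when T(x_1) = T(x_2) forces x_1 = x_2.
If T(x_1) = T(x_2), then 71x_1 ≡ 71x_2 (mod 113). Because gcd(71, 113) = 1, we may cancel 71 to get x_1 ≡ x_2 (mod 113).
Hence T is injective.
We now compute 71⁻¹ mod 113 explicitly. Euclid's algorithm: 113 = 1·71 + 42, 71 = 1·42 + 29, 42 = 1·29 + 13, 29 = 2·13 + 3, 13 = 4·3 + 1; back-substituting gives 1 = 78·71 − 49·113, so 71⁻¹ ≡ 78 (mod 113).
Since T is injective, we compute T⁻¹(103): solve 71x + 24 ≡ 103 (mod 113), i.e. 71x ≡ 79 (mod 113).
Multiplying by 71⁻¹ = 78 gives x ≡ 78·79 = 6162 = 54·113 + 60 ≡ 60 (mod 113).
Check: T(60) = 71·60 + 24 = 4284 = 37·113 + 103 ≡ 103 (mod 113).

60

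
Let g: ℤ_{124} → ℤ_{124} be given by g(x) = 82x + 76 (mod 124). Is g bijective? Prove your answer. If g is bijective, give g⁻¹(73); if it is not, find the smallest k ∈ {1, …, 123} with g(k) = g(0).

We have gcd(82, 124) = 2 > 1. Taking u = 0 and v = 62: g(0) = 76 and g(62) = 82·62 + 76 = 5160 ≡ 76 (mod 124).
So g(0) = g(62) while 0 ≠ 62, therefore g is not injective, hence not bijective.
Since g is not bijective, we find the least positive k with g(k) = g(0): this means 82k ≡ 0 (mod 124), i.e. 124 ∣ 82k. Since gcd(82, 124) = 2, dividing through by 2 this holds exactly when 62 ∣ 41k, and as gcd(41, 62) = 1, exactly when 62 ∣ k.
The smallest positive such k is 62.

62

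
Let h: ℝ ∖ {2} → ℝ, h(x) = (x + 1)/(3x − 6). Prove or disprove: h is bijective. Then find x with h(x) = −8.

If h(x) = 1/3, cross-multiplying gives 3(x + 1) = 1(3x − 6), which simplifies to 3 = −6 — false.  So 1/3 has no preimage and h is not surjective.
Hence h is not bijective.
Solving h(x) = −8: cross-multiplying gives x + 1 = −8(3x − 6), which rearranges to 25x = 47, so x = 47/25.

47/25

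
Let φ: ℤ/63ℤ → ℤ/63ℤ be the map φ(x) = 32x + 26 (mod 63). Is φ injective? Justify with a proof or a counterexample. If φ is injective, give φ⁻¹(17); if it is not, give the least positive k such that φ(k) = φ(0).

If φ(u) = φ(v), then 32u ≡ 32v (mod 63). Because gcd(32, 63) = 1, we may cancel 32 to get u ≡ v (mod 63).
Hence φ is injective.
We now compute 32⁻¹ mod 63 explicitly. Euclid's algorithm: 63 = 1·32 + 31, 32 = 1·31 + 1; back-substituting gives 1 = 2·32 − 1·63, so 32⁻¹ ≡ 2 (mod 63).
Since φ is injective, we find φ⁻¹(17): we need 32x ≡ 17 − 26 ≡ 54 (mod 63). Using 32⁻¹ = 2: x ≡ 2·54 = 108 = 1·63 + 45, so x = 45.
Check: φ(45) = 32·45 + 26 = 1466 = 23·63 + 17 ≡ 17 (mod 63).

45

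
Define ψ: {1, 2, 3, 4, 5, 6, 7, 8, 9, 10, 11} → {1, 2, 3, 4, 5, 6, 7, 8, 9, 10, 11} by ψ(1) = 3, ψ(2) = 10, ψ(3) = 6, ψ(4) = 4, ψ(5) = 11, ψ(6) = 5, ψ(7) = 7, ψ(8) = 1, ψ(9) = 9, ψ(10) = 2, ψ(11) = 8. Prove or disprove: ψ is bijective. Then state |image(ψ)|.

The values 3, 10, 6, 4, 11, 5, 7, 1, 9, 2, 8 are a permutation of {1, 2, 3, 4, 5, 6, 7, 8, 9, 10, 11}: each element appears exactly once.
So ψ is injective and surjective, hence bijective.
The image of ψ is {1, 2, 3, 4, 5, 6, 7, 8, 9, 10, 11}, which has 11 elements.

11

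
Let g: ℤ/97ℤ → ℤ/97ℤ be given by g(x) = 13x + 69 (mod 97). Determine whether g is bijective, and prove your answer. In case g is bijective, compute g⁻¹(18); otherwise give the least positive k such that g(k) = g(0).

11

Recall that g is injective when g(s) = g(t) forces s = t.
If g(s) = g(t), then 13s ≡ 13t (mod 97). Because gcd(13, 97) = 1, we may cancel 13 to get s ≡ t (mod 97).
We now compute 13⁻¹ mod 97 explicitly. Euclid's algorithm: 97 = 7·13 + 6, 13 = 2·6 + 1; back-substituting gives 1 = 15·13 − 2·97, so 13⁻¹ ≡ 15 (mod 97).
For any y ∈ ℤ/97ℤ, x = 15(y − 69) mod 97 satisfies g(x) = 13·15(y − 69) + 69 ≡ y (since 13·15 ≡ 1 mod 97). So every y has a preimage.
Thus g is bijective.
Since g is bijective, we compute g⁻¹(18): solve 13x + 69 ≡ 18 (mod 97), i.e. 13x ≡ 46 (mod 97).
Multiplying by 13⁻¹ = 15 gives x ≡ 15·46 = 690 = 7·97 + 11 ≡ 11 (mod 97).
Check: g(11) = 13·11 + 69 = 212 = 2·97 + 18 ≡ 18 (mod 97).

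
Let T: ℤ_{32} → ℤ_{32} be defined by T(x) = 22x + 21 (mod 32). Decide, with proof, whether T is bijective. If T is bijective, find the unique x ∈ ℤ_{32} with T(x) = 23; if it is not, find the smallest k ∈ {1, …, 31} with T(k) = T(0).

By definition, injectivity means: for all s, t in the domain, T(s) = T(t) implies s = t.
We have gcd(22, 32) = 2 > 1. Taking s = 0 and t = 16: T(0) = 21 and T(16) = 22·16 + 21 = 373 ≡ 21 (mod 32).
So T(0) = T(16) while 0 ≠ 16, therefore T is not injective, hence not bijective.
Since T is not bijective, we find the least positive k with T(k) = T(0): this means 22k ≡ 0 (mod 32), i.e. 32 ∣ 22k. Since gcd(22, 32) = 2, dividing through by 2 this holds exactly when 16 ∣ 11k, and as gcd(11, 16) = 1, exactly when 16 ∣ k.
The smallest positive such k is 16.

16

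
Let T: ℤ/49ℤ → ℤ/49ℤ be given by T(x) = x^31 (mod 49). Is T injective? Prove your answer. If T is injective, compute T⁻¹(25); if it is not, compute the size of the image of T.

T(0) = 0^31 = 0.
T(7): Repeated squaring mod 49: 7^1 ≡ 7, 7^2 ≡ 7² = 49 ≡ 0, 7^4 ≡ 0² = 0, 7^8 ≡ 0² = 0, 7^16 ≡ 0² = 0. Since 31 = 16 + 8 + 4 + 2 + 1, 7^31 ≡ 0·0·0·0·7: 0·0 = 0, then 0·0 = 0, then 0·0 = 0, then 0·7 = 0. So 7^31 ≡ 0 (mod 49).
So T(0) = T(7) = 0 while 0 ≠ 7, thus T is not injective.
Since T is not injective, we determine |image(T)|. Computing x^31 mod 49 for each x (by repeated squaring, reducing mod 49 at every step), the values T(0), T(1), …, T(48) are: 0, 1, 44, 45, 25, 26, 20, 0, 22, 16, 17, 46, 47, 41, 0, 43, 37, 38, 18, 19, 13, 0, 15, 9, 10, 39, 40, 34, 0, 36, 30, 31, 11, 12, 6, 0, 8, 2, 3, 32, 33, 27, 0, 29, 23, 24, 4, 5, 48.
The distinct values are {0, 1, 2, 3, 4, 5, 6, 8, 9, 10, 11, 12, 13, 15, 16, 17, 18, 19, 20, 22, 23, 24, 25, 26, 27, 29, 30, 31, 32, 33, 34, 36, 37, 38, 39, 40, 41, 43, 44, 45, 46, 47, 48}; there are 43 of them.

43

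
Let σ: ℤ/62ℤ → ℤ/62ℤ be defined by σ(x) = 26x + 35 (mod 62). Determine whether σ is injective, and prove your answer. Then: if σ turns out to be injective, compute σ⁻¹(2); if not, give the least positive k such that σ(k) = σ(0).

By definition, σ is injective if σ(x_1) = σ(x_2) implies x_1 = x_2.
We have gcd(26, 62) = 2 > 1. Taking x_1 = 0 and x_2 = 31: σ(0) = 35 and σ(31) = 26·31 + 35 = 841 ≡ 35 (mod 62).
So σ(0) = σ(31) while 0 ≠ 31, therefore σ is not injective.
Since σ is not injective, we find the least positive k with σ(k) = σ(0): this means 26k ≡ 0 (mod 62), i.e. 62 ∣ 26k. Since gcd(26, 62) = 2, dividing through by 2 this holds exactly when 31 ∣ 13k, and as gcd(13, 31) = 1, exactly when 31 ∣ k.
The smallest positive such k is 31.

31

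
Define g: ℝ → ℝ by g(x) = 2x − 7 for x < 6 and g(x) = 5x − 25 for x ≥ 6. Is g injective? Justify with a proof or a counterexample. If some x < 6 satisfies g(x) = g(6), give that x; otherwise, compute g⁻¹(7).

32/5

Both pieces are strictly increasing (slopes 2 and 5), so each is injective on its own interval.
The left piece maps (−∞, 6) onto (−∞, 5); the right piece maps [6, ∞) onto [5, ∞).
These images are disjoint, so no value is attained by both pieces. Thus g is injective.
Because the two images are disjoint, no x < 6 has g(x) = g(6), so we compute g⁻¹(7): 7 lies in [5, ∞), so solve 5x − 25 = 7: x = (7 + 25)/5 = 32/5.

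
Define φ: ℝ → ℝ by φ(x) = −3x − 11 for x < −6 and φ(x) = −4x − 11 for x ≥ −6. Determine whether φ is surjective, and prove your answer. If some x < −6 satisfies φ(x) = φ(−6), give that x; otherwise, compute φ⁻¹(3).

-8

Both pieces are strictly decreasing (slopes −3 and −4), so each is injective on its own interval.
The left piece maps (−∞, −6) onto (7, ∞); the right piece maps [−6, ∞) onto (−∞, 13].
The union (7, ∞) ∪ (−∞, 13] covers ℝ, so φ is surjective.
For the follow-up: the images overlap, so an x < −6 with φ(x) = φ(−6) exists. φ(−6) = 13; solving −3x − 11 = 13 for x < −6 gives x = (13 + 11)/(−3) = −8.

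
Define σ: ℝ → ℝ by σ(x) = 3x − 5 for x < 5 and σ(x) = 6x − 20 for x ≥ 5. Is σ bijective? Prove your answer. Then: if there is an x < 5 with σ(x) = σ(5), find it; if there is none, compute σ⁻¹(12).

Both pieces are strictly increasing (slopes 3 and 6), so each is injective on its own interval.
The left piece maps (−∞, 5) onto (−∞, 10); the right piece maps [5, ∞) onto [10, ∞).
Since 10 = 10, the images partition ℝ: σ is injective and surjective, hence bijective.
Because the two images are disjoint, no x < 5 has σ(x) = σ(5), so we compute σ⁻¹(12): 12 lies in [10, ∞), so solve 6x − 20 = 12: x = (12 + 20)/6 = 16/3.

16/3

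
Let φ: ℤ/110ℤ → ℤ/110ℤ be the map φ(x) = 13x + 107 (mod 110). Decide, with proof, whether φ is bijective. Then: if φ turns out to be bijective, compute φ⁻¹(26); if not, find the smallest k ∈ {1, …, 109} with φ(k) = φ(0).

Recall that injectivity means: for all u, v in the domain, φ(u) = φ(v) implies u = v.
Suppose φ(u) = φ(v) in ℤ/110ℤ. Then 13u + 107 ≡ 13v + 107 (mod 110), thus 13(u − v) ≡ 0 (mod 110).
Since gcd(13, 110) = 1, 13 is invertible modulo 110, hence u − v ≡ 0 (mod 110), i.e. u = v.
We now compute 13⁻¹ mod 110 explicitly. Euclid's algorithm: 110 = 8·13 + 6, 13 = 2·6 + 1; back-substituting gives 1 = 17·13 − 2·110, so 13⁻¹ ≡ 17 (mod 110).
For any y ∈ ℤ/110ℤ, x = 17(y − 107) mod 110 satisfies φ(x) = 13·17(y − 107) + 107 ≡ y (since 13·17 ≡ 1 mod 110). So every y has a preimage.
So φ is bijective.
Since φ is bijective, we compute φ⁻¹(26): solve 13x + 107 ≡ 26 (mod 110), i.e. 13x ≡ 29 (mod 110).
Multiplying by 13⁻¹ = 17 gives x ≡ 17·29 = 493 = 4·110 + 53 ≡ 53 (mod 110).
Check: φ(53) = 13·53 + 107 = 796 = 7·110 + 26 ≡ 26 (mod 110).

53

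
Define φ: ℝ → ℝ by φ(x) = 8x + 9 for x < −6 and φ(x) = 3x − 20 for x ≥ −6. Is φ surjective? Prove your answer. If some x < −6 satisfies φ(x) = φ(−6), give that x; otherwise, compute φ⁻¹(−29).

Both pieces are strictly increasing (slopes 8 and 3), so each is injective on its own interval.
The left piece maps (−∞, −6) onto (−∞, −39); the right piece maps [−6, ∞) onto [−38, ∞).
The union (−∞, −39) ∪ [−38, ∞) omits the interval between −39 and −38; in particular −39 has no preimage. So φ is not surjective.
Because the two images are disjoint, no x < −6 has φ(x) = φ(−6), so we compute φ⁻¹(−29): −29 lies in [−38, ∞), so solve 3x − 20 = −29: x = (−29 + 20)/3 = −3.

-3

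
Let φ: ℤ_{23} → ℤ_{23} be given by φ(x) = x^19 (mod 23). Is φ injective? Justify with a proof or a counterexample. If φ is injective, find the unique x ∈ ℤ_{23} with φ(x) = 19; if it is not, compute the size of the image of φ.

15

Since 23 is prime, the nonzero elements of ℤ_{23} form a cyclic group of order 22.
As gcd(19, 22) = 1, raising to the 19th power is a bijection on this group: if x_1^19 ≡ x_2^19 then (x_1x_2^{−1})^19 = 1, and the only element of order dividing gcd(19, 22) = 1 is 1, so x_1 = x_2.
With φ(0) = 0 this makes φ injective on all of ℤ_{23}, hence bijective (finite equal-size domain and codomain). In particular φ is injective.
Since φ is injective, we find the preimage of 19. The inverse of x ↦ x^19 on (ℤ_{23})^× is x ↦ x^7, because 19·7 = 133 = 6·22 + 1 ≡ 1 (mod 22) and x^{22} = 1 for x ≠ 0 (Fermat). So φ⁻¹(19) = 19^7 mod 23.
Repeated squaring mod 23: 19^1 ≡ 19, 19^2 ≡ 19² = 361 ≡ 16, 19^4 ≡ 16² = 256 ≡ 3. Since 7 = 4 + 2 + 1, 19^7 ≡ 3·16·19: 3·16 = 48 ≡ 2, then 2·19 = 38 ≡ 15. So 19^7 ≡ 15 (mod 23).
Hence φ⁻¹(19) = 15.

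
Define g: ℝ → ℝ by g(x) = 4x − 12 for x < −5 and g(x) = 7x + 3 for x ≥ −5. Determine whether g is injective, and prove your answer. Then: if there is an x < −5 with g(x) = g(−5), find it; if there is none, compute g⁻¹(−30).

Both pieces are strictly increasing (slopes 4 and 7), so each is injective on its own interval.
The left piece maps (−∞, −5) onto (−∞, −32); the right piece maps [−5, ∞) onto [−32, ∞).
These images are disjoint, so no value is attained by both pieces. Thus g is injective.
Because the two images are disjoint, no x < −5 has g(x) = g(−5), so we compute g⁻¹(−30): −30 lies in [−32, ∞), so solve 7x + 3 = −30: x = (−30 − 3)/7 = −33/7.

-33/7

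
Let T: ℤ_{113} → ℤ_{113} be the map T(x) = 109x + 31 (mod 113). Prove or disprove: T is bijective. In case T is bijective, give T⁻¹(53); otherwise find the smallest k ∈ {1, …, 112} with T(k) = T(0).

51

Recall: injectivity means: for all a, b in the domain, T(a) = T(b) implies a = b.
If T(a) = T(b), then 109a ≡ 109b (mod 113). Because gcd(109, 113) = 1, we may cancel 109 to get a ≡ b (mod 113).
We now compute 109⁻¹ mod 113 explicitly. Euclid's algorithm: 113 = 1·109 + 4, 109 = 27·4 + 1; back-substituting gives 1 = 28·109 − 27·113, so 109⁻¹ ≡ 28 (mod 113).
For any y ∈ ℤ_{113}, x = 28(y − 31) mod 113 satisfies T(x) = 109·28(y − 31) + 31 ≡ y (since 109·28 ≡ 1 mod 113). So every y has a preimage.
Thus T is bijective.
Since T is bijective, we find T⁻¹(53): we need 109x ≡ 53 − 31 ≡ 22 (mod 113). Using 109⁻¹ = 28: x ≡ 28·22 = 616 = 5·113 + 51, so x = 51.
Check: T(51) = 109·51 + 31 = 5590 = 49·113 + 53 ≡ 53 (mod 113).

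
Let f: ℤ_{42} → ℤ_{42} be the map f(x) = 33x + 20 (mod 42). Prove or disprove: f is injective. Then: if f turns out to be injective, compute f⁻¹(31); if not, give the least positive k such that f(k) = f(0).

We have gcd(33, 42) = 3 > 1. Taking a = 0 and b = 14: f(0) = 20 and f(14) = 33·14 + 20 = 482 ≡ 20 (mod 42).
So f(0) = f(14) while 0 ≠ 14, thus f is not injective.
Since f is not injective, we find the least positive k with f(k) = f(0): this means 33k ≡ 0 (mod 42), i.e. 42 ∣ 33k. Since gcd(33, 42) = 3, dividing through by 3 this holds exactly when 14 ∣ 11k, and as gcd(11, 14) = 1, exactly when 14 ∣ k.
The smallest positive such k is 14.

14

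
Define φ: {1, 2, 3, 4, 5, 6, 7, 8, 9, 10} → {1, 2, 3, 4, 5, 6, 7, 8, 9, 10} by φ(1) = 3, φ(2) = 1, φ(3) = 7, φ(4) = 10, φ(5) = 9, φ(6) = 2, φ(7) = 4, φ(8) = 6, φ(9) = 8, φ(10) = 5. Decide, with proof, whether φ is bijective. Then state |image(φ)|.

The values 3, 1, 7, 10, 9, 2, 4, 6, 8, 5 are a permutation of {1, 2, 3, 4, 5, 6, 7, 8, 9, 10}: each element appears exactly once.
So φ is injective and surjective, hence bijective.
The image of φ is {1, 2, 3, 4, 5, 6, 7, 8, 9, 10}, which has 10 elements.

10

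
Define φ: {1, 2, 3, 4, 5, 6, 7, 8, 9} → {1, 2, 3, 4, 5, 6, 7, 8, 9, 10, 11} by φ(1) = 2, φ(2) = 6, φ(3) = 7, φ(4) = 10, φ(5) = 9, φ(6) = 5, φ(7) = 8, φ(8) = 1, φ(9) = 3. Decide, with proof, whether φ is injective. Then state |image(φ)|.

9

The values φ(1), …, φ(9) are 2, 6, 7, 10, 9, 5, 8, 1, 3 — all distinct.
So φ(a) = φ(b) only when a = b, and φ is injective.
The image of φ is {1, 2, 3, 5, 6, 7, 8, 9, 10}, which has 9 elements.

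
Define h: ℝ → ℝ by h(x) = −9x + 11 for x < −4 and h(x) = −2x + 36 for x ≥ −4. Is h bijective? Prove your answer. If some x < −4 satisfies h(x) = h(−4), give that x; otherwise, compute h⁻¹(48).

Both pieces are strictly decreasing (slopes −9 and −2), so each is injective on its own interval.
The left piece maps (−∞, −4) onto (47, ∞); the right piece maps [−4, ∞) onto (−∞, 44].
The images leave a gap (47 has no preimage), so h is not surjective, hence not bijective.
Because the two images are disjoint, no x < −4 has h(x) = h(−4), so we compute h⁻¹(48): 48 lies in (47, ∞), so solve −9x + 11 = 48: x = (48 − 11)/(−9) = −37/9.

-37/9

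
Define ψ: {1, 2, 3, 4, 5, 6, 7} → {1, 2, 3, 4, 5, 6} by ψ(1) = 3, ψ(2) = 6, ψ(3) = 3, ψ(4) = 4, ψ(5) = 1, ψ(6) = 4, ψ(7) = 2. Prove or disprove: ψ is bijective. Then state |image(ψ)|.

5

ψ(1) = 3 = ψ(3) with 1 ≠ 3, so ψ is not injective, hence not bijective.
The image of ψ is {1, 2, 3, 4, 6}, which has 5 elements.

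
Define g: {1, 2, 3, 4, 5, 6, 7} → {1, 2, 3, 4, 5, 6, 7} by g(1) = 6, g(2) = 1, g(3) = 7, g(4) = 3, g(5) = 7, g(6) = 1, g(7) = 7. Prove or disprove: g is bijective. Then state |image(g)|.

4

g(3) = 7 = g(5) with 3 ≠ 5, so g is not injective, hence not bijective.
The image of g is {1, 3, 6, 7}, which has 4 elements.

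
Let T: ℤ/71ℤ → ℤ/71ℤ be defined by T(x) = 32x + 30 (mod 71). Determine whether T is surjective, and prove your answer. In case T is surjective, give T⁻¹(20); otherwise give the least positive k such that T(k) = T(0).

Since gcd(32, 71) = 1, 32 is invertible modulo 71. Euclid's algorithm: 71 = 2·32 + 7, 32 = 4·7 + 4, 7 = 1·4 + 3, 4 = 1·3 + 1; back-substituting gives 1 = 20·32 − 9·71, so 32⁻¹ ≡ 20 (mod 71).
Then y ↦ 20(y − 30) is a two-sided inverse to T, so every y ∈ ℤ/71ℤ has a preimage.
So T is surjective.
Since T is surjective, we compute T⁻¹(20): solve 32x + 30 ≡ 20 (mod 71), i.e. 32x ≡ 61 (mod 71).
Multiplying by 32⁻¹ = 20 gives x ≡ 20·61 = 1220 = 17·71 + 13 ≡ 13 (mod 71).
Check: T(13) = 32·13 + 30 = 446 = 6·71 + 20 ≡ 20 (mod 71).

13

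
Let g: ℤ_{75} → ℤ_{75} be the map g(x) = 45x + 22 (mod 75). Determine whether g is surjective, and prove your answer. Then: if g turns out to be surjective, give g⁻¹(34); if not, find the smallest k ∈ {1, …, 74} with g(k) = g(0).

5

By definition, surjectivity means every element of the codomain has a preimage under g.
Since gcd(45, 75) = 15, we have 45x ≡ 0 (mod 15) for all x, so g(x) ≡ 7 (mod 15).
But 0 ≢ 7 (mod 15), so 0 ∈ ℤ_{75} has no preimage. Thus g is not surjective.
Since g is not surjective, we find the least positive k with g(k) = g(0): this means 45k ≡ 0 (mod 75), i.e. 75 ∣ 45k. Since gcd(45, 75) = 15, dividing through by 15 this holds exactly when 5 ∣ 3k, and as gcd(3, 5) = 1, exactly when 5 ∣ k.
The smallest positive such k is 5.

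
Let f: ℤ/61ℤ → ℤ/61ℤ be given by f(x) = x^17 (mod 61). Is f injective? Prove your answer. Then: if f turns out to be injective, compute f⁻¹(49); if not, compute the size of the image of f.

45

Since 61 is prime, the nonzero elements of ℤ/61ℤ form a cyclic group of order 60.
As gcd(17, 60) = 1, raising to the 17th power is a bijection on this group: if x_1^17 ≡ x_2^17 then (x_1x_2^{−1})^17 = 1, and the only element of order dividing gcd(17, 60) = 1 is 1, so x_1 = x_2.
With f(0) = 0 this makes f injective on all of ℤ/61ℤ, hence bijective (finite equal-size domain and codomain). In particular f is injective.
Since f is injective, we find the preimage of 49. The inverse of x ↦ x^17 on (ℤ/61ℤ)^× is x ↦ x^53, because 17·53 = 901 = 15·60 + 1 ≡ 1 (mod 60) and x^{60} = 1 for x ≠ 0 (Fermat). So f⁻¹(49) = 49^53 mod 61.
Repeated squaring mod 61: 49^1 ≡ 49, 49^2 ≡ 49² = 2401 ≡ 22, 49^4 ≡ 22² = 484 ≡ 57, 49^8 ≡ 57² = 3249 ≡ 16, 49^16 ≡ 16² = 256 ≡ 12, 49^32 ≡ 12² = 144 ≡ 22. Since 53 = 32 + 16 + 4 + 1, 49^53 ≡ 22·12·57·49: 22·12 = 264 ≡ 20, then 20·57 = 1140 ≡ 42, then 42·49 = 2058 ≡ 45. So 49^53 ≡ 45 (mod 61).
Hence f⁻¹(49) = 45.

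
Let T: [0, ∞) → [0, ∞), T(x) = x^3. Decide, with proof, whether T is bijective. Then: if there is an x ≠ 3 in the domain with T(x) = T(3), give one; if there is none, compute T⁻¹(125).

On [0, ∞), x ↦ x^3 is strictly increasing (injective) and for any y ∈ [0, ∞) the 3rd root y^{1/3} lies in [0, ∞) (surjective). So T is bijective.
Since x ↦ x^3 is strictly increasing on [0, ∞), it is injective there, so no x ≠ 3 in the domain has T(x) = T(3). We therefore compute T⁻¹(125) = 125^{1/3} = 5 (indeed 5^3 = 125).

5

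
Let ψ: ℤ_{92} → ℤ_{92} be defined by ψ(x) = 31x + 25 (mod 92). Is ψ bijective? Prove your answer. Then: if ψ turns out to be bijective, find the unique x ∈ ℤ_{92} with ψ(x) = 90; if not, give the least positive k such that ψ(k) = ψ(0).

11

Suppose ψ(s) = ψ(t) in ℤ_{92}. Then 31s + 25 ≡ 31t + 25 (mod 92), thus 31(s − t) ≡ 0 (mod 92).
Since gcd(31, 92) = 1, 31 is invertible modulo 92, so s − t ≡ 0 (mod 92), i.e. s = t.
We now compute 31⁻¹ mod 92 explicitly. Euclid's algorithm: 92 = 2·31 + 30, 31 = 1·30 + 1; back-substituting gives 1 = 3·31 − 1·92, so 31⁻¹ ≡ 3 (mod 92).
Then y ↦ 3(y − 25) is a two-sided inverse to ψ, so every y ∈ ℤ_{92} has a preimage.
Therefore ψ is bijective.
Since ψ is bijective, we compute ψ⁻¹(90): solve 31x + 25 ≡ 90 (mod 92), i.e. 31x ≡ 65 (mod 92).
Multiplying by 31⁻¹ = 3 gives x ≡ 3·65 = 195 = 2·92 + 11 ≡ 11 (mod 92).
Check: ψ(11) = 31·11 + 25 = 366 = 3·92 + 90 ≡ 90 (mod 92).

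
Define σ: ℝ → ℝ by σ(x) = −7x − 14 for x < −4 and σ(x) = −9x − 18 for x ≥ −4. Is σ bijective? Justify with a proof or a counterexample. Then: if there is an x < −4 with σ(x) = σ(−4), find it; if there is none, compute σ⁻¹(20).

Both pieces are strictly decreasing (slopes −7 and −9), so each is injective on its own interval.
The left piece maps (−∞, −4) onto (14, ∞); the right piece maps [−4, ∞) onto (−∞, 18].
These images overlap. In particular σ(−4) = 18 (right piece), and solving −7x − 14 = 18 on the left piece gives x = −32/7 < −4.
So σ(−32/7) = σ(−4) with −32/7 ≠ −4, and σ is not injective, hence not bijective. This x = −32/7 is the requested value below −4.

-32/7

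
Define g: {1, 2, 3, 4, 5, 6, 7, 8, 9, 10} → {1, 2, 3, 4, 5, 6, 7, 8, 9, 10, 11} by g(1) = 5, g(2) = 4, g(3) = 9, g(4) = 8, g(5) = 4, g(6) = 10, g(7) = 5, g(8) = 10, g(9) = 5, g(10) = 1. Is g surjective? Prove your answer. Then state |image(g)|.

6

No element maps to 2, so g is not surjective.
The image of g is {1, 4, 5, 8, 9, 10}, which has 6 elements.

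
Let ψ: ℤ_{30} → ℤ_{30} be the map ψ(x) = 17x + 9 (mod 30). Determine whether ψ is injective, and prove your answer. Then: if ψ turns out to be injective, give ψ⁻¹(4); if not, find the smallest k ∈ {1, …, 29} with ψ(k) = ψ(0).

If ψ(u) = ψ(v), then 17u ≡ 17v (mod 30). Because gcd(17, 30) = 1, we may cancel 17 to get u ≡ v (mod 30).
So ψ is injective.
We now compute 17⁻¹ mod 30 explicitly. Euclid's algorithm: 30 = 1·17 + 13, 17 = 1·13 + 4, 13 = 3·4 + 1; back-substituting gives 1 = 23·17 − 13·30, so 17⁻¹ ≡ 23 (mod 30).
Since ψ is injective, we compute ψ⁻¹(4): solve 17x + 9 ≡ 4 (mod 30), i.e. 17x ≡ 25 (mod 30).
Multiplying by 17⁻¹ = 23 gives x ≡ 23·25 = 575 = 19·30 + 5 ≡ 5 (mod 30).
Check: ψ(5) = 17·5 + 9 = 94 = 3·30 + 4 ≡ 4 (mod 30).

5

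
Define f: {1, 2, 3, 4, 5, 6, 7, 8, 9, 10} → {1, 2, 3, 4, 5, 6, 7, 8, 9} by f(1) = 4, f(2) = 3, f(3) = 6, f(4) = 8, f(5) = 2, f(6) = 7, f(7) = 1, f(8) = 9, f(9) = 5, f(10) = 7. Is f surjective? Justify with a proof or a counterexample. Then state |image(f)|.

Every element of the codomain has a preimage: 1 = f(7), 2 = f(5), 3 = f(2), 4 = f(1), 5 = f(9), 6 = f(3), 7 = f(6), 8 = f(4), 9 = f(8).
Hence f is surjective.
The image of f is {1, 2, 3, 4, 5, 6, 7, 8, 9}, which has 9 elements.

9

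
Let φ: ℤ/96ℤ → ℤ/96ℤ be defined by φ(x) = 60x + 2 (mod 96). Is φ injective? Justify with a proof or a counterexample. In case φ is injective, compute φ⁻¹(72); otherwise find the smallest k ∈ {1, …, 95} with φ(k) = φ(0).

We have gcd(60, 96) = 12 > 1. Taking x_1 = 0 and x_2 = 8: φ(0) = 2 and φ(8) = 60·8 + 2 = 482 ≡ 2 (mod 96).
So φ(0) = φ(8) while 0 ≠ 8, hence φ is not injective.
Since φ is not injective, we find the least positive k with φ(k) = φ(0): this means 60k ≡ 0 (mod 96), i.e. 96 ∣ 60k. Since gcd(60, 96) = 12, dividing through by 12 this holds exactly when 8 ∣ 5k, and as gcd(5, 8) = 1, exactly when 8 ∣ k.
The smallest positive such k is 8.

8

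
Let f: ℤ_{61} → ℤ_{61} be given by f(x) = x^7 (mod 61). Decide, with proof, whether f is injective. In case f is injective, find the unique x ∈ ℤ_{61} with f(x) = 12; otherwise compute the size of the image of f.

25

Since 61 is prime, the nonzero elements of ℤ_{61} form a cyclic group of order 60.
As gcd(7, 60) = 1, raising to the 7th power is a bijection on this group: if x_1^7 ≡ x_2^7 then (x_1x_2^{−1})^7 = 1, and the only element of order dividing gcd(7, 60) = 1 is 1, so x_1 = x_2.
With f(0) = 0 this makes f injective on all of ℤ_{61}, hence bijective (finite equal-size domain and codomain). In particular f is injective.
Since f is injective, we find the preimage of 12. The inverse of x ↦ x^7 on (ℤ_{61})^× is x ↦ x^43, because 7·43 = 301 = 5·60 + 1 ≡ 1 (mod 60) and x^{60} = 1 for x ≠ 0 (Fermat). So f⁻¹(12) = 12^43 mod 61.
Repeated squaring mod 61: 12^1 ≡ 12, 12^2 ≡ 12² = 144 ≡ 22, 12^4 ≡ 22² = 484 ≡ 57, 12^8 ≡ 57² = 3249 ≡ 16, 12^16 ≡ 16² = 256 ≡ 12, 12^32 ≡ 12² = 144 ≡ 22. Since 43 = 32 + 8 + 2 + 1, 12^43 ≡ 22·16·22·12: 22·16 = 352 ≡ 47, then 47·22 = 1034 ≡ 58, then 58·12 = 696 ≡ 25. So 12^43 ≡ 25 (mod 61).
Hence f⁻¹(12) = 25.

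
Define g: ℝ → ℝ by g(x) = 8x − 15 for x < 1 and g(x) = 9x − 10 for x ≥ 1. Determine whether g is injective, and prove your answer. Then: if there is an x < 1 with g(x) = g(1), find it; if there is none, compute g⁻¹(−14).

Both pieces are strictly increasing (slopes 8 and 9), so each is injective on its own interval.
The left piece maps (−∞, 1) onto (−∞, −7); the right piece maps [1, ∞) onto [−1, ∞).
These images are disjoint, so no value is attained by both pieces. Hence g is injective.
Because the two images are disjoint, no x < 1 has g(x) = g(1), so we compute g⁻¹(−14): −14 lies in (−∞, −7), so solve 8x − 15 = −14: x = (−14 + 15)/8 = 1/8.

1/8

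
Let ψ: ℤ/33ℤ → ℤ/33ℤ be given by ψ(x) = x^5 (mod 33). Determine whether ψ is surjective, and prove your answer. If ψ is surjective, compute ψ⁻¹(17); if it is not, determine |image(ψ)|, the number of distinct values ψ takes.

ψ(1) = 1^5 = 1.
ψ(4): Repeated squaring mod 33: 4^1 ≡ 4, 4^2 ≡ 4² = 16, 4^4 ≡ 16² = 256 ≡ 25. Since 5 = 4 + 1, 4^5 ≡ 25·4: 25·4 = 100 ≡ 1. So 4^5 ≡ 1 (mod 33).
So ψ(1) = ψ(4) = 1 while 1 ≠ 4, thus ψ is not injective.
A non-injective map from the 33-element set ℤ/33ℤ to itself takes at most 32 distinct values, so it cannot be surjective. Hence ψ is not surjective.
Since ψ is not surjective, we determine |image(ψ)|. Computing x^5 mod 33 for each x (by repeated squaring, reducing mod 33 at every step), the values ψ(0), ψ(1), …, ψ(32) are: 0, 1, 32, 12, 1, 23, 21, 10, 32, 12, 10, 11, 12, 10, 23, 12, 1, 32, 21, 10, 23, 21, 22, 23, 21, 1, 23, 12, 10, 32, 21, 1, 32.
The distinct values are {0, 1, 10, 11, 12, 21, 22, 23, 32}; there are 9 of them.

9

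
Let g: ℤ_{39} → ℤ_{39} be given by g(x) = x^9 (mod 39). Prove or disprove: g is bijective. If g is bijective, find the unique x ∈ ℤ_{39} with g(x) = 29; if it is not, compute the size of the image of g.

g(2): Repeated squaring mod 39: 2^1 ≡ 2, 2^2 ≡ 2² = 4, 2^4 ≡ 4² = 16, 2^8 ≡ 16² = 256 ≡ 22. Since 9 = 8 + 1, 2^9 ≡ 22·2: 22·2 = 44 ≡ 5. So 2^9 ≡ 5 (mod 39).
g(5): Repeated squaring mod 39: 5^1 ≡ 5, 5^2 ≡ 5² = 25, 5^4 ≡ 25² = 625 ≡ 1, 5^8 ≡ 1² = 1. Since 9 = 8 + 1, 5^9 ≡ 1·5: 1·5 = 5. So 5^9 ≡ 5 (mod 39).
So g(2) = g(5) = 5 while 2 ≠ 5, so g is not injective, hence not bijective.
Since g is not bijective, we determine |image(g)|. Computing x^9 mod 39 for each x (by repeated squaring, reducing mod 39 at every step), the values g(0), g(1), …, g(38) are: 0, 1, 5, 27, 25, 5, 18, 34, 8, 27, 25, 8, 12, 13, 14, 18, 1, 38, 18, 31, 8, 21, 1, 38, 21, 25, 26, 27, 31, 14, 12, 31, 5, 21, 34, 14, 12, 34, 38.
The distinct values are {0, 1, 5, 8, 12, 13, 14, 18, 21, 25, 26, 27, 31, 34, 38}; there are 15 of them.

15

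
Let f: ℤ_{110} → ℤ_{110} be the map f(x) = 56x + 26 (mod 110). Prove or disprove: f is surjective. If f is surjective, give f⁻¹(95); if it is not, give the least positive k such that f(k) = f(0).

55

Since gcd(56, 110) = 2, we have 56x ≡ 0 (mod 2) for all x, so f(x) ≡ 0 (mod 2).
But 1 ≢ 0 (mod 2), so 1 ∈ ℤ_{110} has no preimage. Therefore f is not surjective.
Since f is not surjective, we find the least positive k with f(k) = f(0): this means 56k ≡ 0 (mod 110), i.e. 110 ∣ 56k. Since gcd(56, 110) = 2, dividing through by 2 this holds exactly when 55 ∣ 28k, and as gcd(28, 55) = 1, exactly when 55 ∣ k.
The smallest positive such k is 55.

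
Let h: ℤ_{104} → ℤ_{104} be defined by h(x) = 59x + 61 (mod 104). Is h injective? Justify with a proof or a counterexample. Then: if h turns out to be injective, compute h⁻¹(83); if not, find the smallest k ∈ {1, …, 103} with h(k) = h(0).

18

Recall: injectivity means: for all u, v in the domain, h(u) = h(v) implies u = v.
Suppose h(u) = h(v) in ℤ_{104}. Then 59u + 61 ≡ 59v + 61 (mod 104), hence 59(u − v) ≡ 0 (mod 104).
Since gcd(59, 104) = 1, 59 is invertible modulo 104, therefore u − v ≡ 0 (mod 104), i.e. u = v.
Thus h is injective.
We now compute 59⁻¹ mod 104 explicitly. Euclid's algorithm: 104 = 1·59 + 45, 59 = 1·45 + 14, 45 = 3·14 + 3, 14 = 4·3 + 2, 3 = 1·2 + 1; back-substituting gives 1 = 67·59 − 38·104, so 59⁻¹ ≡ 67 (mod 104).
Since h is injective, we compute h⁻¹(83): solve 59x + 61 ≡ 83 (mod 104), i.e. 59x ≡ 22 (mod 104).
Multiplying by 59⁻¹ = 67 gives x ≡ 67·22 = 1474 = 14·104 + 18 ≡ 18 (mod 104).
Check: h(18) = 59·18 + 61 = 1123 = 10·104 + 83 ≡ 83 (mod 104).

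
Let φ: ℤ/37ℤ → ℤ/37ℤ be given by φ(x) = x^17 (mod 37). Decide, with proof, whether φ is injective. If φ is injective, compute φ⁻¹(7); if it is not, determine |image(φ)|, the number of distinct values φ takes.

16

Since 37 is prime, the nonzero elements of ℤ/37ℤ form a cyclic group of order 36.
As gcd(17, 36) = 1, raising to the 17th power is a bijection on this group: if s^17 ≡ t^17 then (st^{−1})^17 = 1, and the only element of order dividing gcd(17, 36) = 1 is 1, so s = t.
With φ(0) = 0 this makes φ injective on all of ℤ/37ℤ, hence bijective (finite equal-size domain and codomain). In particular φ is injective.
Since φ is injective, we find the preimage of 7. The inverse of x ↦ x^17 on (ℤ/37ℤ)^× is x ↦ x^17, because 17·17 = 289 = 8·36 + 1 ≡ 1 (mod 36) and x^{36} = 1 for x ≠ 0 (Fermat). So φ⁻¹(7) = 7^17 mod 37.
Repeated squaring mod 37: 7^1 ≡ 7, 7^2 ≡ 7² = 49 ≡ 12, 7^4 ≡ 12² = 144 ≡ 33, 7^8 ≡ 33² = 1089 ≡ 16, 7^16 ≡ 16² = 256 ≡ 34. Since 17 = 16 + 1, 7^17 ≡ 34·7: 34·7 = 238 ≡ 16. So 7^17 ≡ 16 (mod 37).
Hence φ⁻¹(7) = 16.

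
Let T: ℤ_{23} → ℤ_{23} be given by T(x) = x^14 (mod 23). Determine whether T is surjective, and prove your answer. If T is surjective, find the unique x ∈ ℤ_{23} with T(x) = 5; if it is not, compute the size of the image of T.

12

T(11): Repeated squaring mod 23: 11^1 ≡ 11, 11^2 ≡ 11² = 121 ≡ 6, 11^4 ≡ 6² = 36 ≡ 13, 11^8 ≡ 13² = 169 ≡ 8. Since 14 = 8 + 4 + 2, 11^14 ≡ 8·13·6: 8·13 = 104 ≡ 12, then 12·6 = 72 ≡ 3. So 11^14 ≡ 3 (mod 23).
T(12): Repeated squaring mod 23: 12^1 ≡ 12, 12^2 ≡ 12² = 144 ≡ 6, 12^4 ≡ 6² = 36 ≡ 13, 12^8 ≡ 13² = 169 ≡ 8. Since 14 = 8 + 4 + 2, 12^14 ≡ 8·13·6: 8·13 = 104 ≡ 12, then 12·6 = 72 ≡ 3. So 12^14 ≡ 3 (mod 23).
So T(11) = T(12) = 3 while 11 ≠ 12, therefore T is not injective.
A non-injective map from the 23-element set ℤ_{23} to itself takes at most 22 distinct values, so it cannot be surjective. Hence T is not surjective.
Since T is not surjective, we determine |image(T)|. Computing x^14 mod 23 for each x (by repeated squaring, reducing mod 23 at every step), the values T(0), T(1), …, T(22) are: 0, 1, 8, 4, 18, 13, 9, 2, 6, 16, 12, 3, 3, 12, 16, 6, 2, 9, 13, 18, 4, 8, 1.
The distinct values are {0, 1, 2, 3, 4, 6, 8, 9, 12, 13, 16, 18}; there are 12 of them.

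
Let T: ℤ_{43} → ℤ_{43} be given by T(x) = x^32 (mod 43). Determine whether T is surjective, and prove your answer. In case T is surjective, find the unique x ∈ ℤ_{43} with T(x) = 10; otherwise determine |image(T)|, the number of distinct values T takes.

22

T(21): Repeated squaring mod 43: 21^1 ≡ 21, 21^2 ≡ 21² = 441 ≡ 11, 21^4 ≡ 11² = 121 ≡ 35, 21^8 ≡ 35² = 1225 ≡ 21, 21^16 ≡ 21² = 441 ≡ 11, 21^32 ≡ 11² = 121 ≡ 35. So 21^32 ≡ 35 (mod 43).
T(22): Repeated squaring mod 43: 22^1 ≡ 22, 22^2 ≡ 22² = 484 ≡ 11, 22^4 ≡ 11² = 121 ≡ 35, 22^8 ≡ 35² = 1225 ≡ 21, 22^16 ≡ 21² = 441 ≡ 11, 22^32 ≡ 11² = 121 ≡ 35. So 22^32 ≡ 35 (mod 43).
So T(21) = T(22) = 35 while 21 ≠ 22, hence T is not injective.
A non-injective map from the 43-element set ℤ_{43} to itself takes at most 42 distinct values, so it cannot be surjective. Hence T is not surjective.
Since T is not surjective, we determine |image(T)|. Computing x^32 mod 43 for each x (by repeated squaring, reducing mod 43 at every step), the values T(0), T(1), …, T(42) are: 0, 1, 16, 13, 41, 9, 36, 6, 11, 40, 15, 21, 17, 23, 10, 31, 4, 24, 38, 14, 25, 35, 35, 25, 14, 38, 24, 4, 31, 10, 23, 17, 21, 15, 40, 11, 6, 36, 9, 41, 13, 16, 1.
The distinct values are {0, 1, 4, 6, 9, 10, 11, 13, 14, 15, 16, 17, 21, 23, 24, 25, 31, 35, 36, 38, 40, 41}; there are 22 of them.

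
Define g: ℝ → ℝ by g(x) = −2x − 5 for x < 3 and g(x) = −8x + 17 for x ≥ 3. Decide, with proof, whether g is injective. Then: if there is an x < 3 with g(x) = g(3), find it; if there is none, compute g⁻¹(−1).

1

Both pieces are strictly decreasing (slopes −2 and −8), so each is injective on its own interval.
The left piece maps (−∞, 3) onto (−11, ∞); the right piece maps [3, ∞) onto (−∞, −7].
These images overlap. In particular g(3) = −7 (right piece), and solving −2x − 5 = −7 on the left piece gives x = 1 < 3.
So g(1) = g(3) with 1 ≠ 3, and g is not injective. This x = 1 is the requested value below 3.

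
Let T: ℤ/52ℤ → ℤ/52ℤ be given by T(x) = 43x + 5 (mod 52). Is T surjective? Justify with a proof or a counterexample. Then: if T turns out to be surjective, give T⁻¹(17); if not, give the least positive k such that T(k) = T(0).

16

Since gcd(43, 52) = 1, 43 is invertible modulo 52. Euclid's algorithm: 52 = 1·43 + 9, 43 = 4·9 + 7, 9 = 1·7 + 2, 7 = 3·2 + 1; back-substituting gives 1 = 23·43 − 19·52, so 43⁻¹ ≡ 23 (mod 52).
For any y ∈ ℤ/52ℤ, x = 23(y − 5) mod 52 satisfies T(x) = 43·23(y − 5) + 5 ≡ y (since 43·23 ≡ 1 mod 52). So every y has a preimage.
Thus T is surjective.
Since T is surjective, we find T⁻¹(17): we need 43x ≡ 17 − 5 ≡ 12 (mod 52). Using 43⁻¹ = 23: x ≡ 23·12 = 276 = 5·52 + 16, so x = 16.
Check: T(16) = 43·16 + 5 = 693 = 13·52 + 17 ≡ 17 (mod 52).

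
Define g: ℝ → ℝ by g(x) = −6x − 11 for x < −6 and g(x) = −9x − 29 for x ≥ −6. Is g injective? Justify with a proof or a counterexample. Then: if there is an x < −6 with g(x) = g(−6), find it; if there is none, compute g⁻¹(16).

Both pieces are strictly decreasing (slopes −6 and −9), so each is injective on its own interval.
The left piece maps (−∞, −6) onto (25, ∞); the right piece maps [−6, ∞) onto (−∞, 25].
These images are disjoint, so no value is attained by both pieces. Thus g is injective.
Because the two images are disjoint, no x < −6 has g(x) = g(−6), so we compute g⁻¹(16): 16 lies in (−∞, 25], so solve −9x − 29 = 16: x = (16 + 29)/(−9) = −5.

-5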